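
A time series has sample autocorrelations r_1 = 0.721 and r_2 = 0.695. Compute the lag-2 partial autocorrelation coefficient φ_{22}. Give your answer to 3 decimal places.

0.365

φ_{22} = (r_2 − r_1²) / (1 − r_1²)
r_1² = (0.721)² = 0.519841
Numerator = 0.695 − 0.5198 = 0.1752; denominator = 1 − 0.5198 = 0.4802
φ_{22} = 0.1752 / 0.4802 = 0.365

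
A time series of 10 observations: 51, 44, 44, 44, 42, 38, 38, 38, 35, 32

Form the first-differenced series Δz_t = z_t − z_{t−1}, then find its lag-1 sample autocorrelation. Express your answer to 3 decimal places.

First differences Δz: -7, 0, 0, -2, -4, 0, 0, -3, -3
Mean of differences = -2.1111
Numerator Σ(Δz_t−Δz̄)(Δz_{t+1}−Δz̄) = -6.4568
Denominator Σ(Δz_t−Δz̄)² = 46.8889
r_1(Δz) = -6.4568 / 46.8889 = -0.138

-0.138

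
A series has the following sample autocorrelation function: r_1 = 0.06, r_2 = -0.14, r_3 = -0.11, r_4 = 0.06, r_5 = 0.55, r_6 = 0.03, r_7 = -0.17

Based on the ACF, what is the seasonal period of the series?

The largest autocorrelation is r_5 = 0.55; the remaining lags stay at or below 0.06.
The dominant spike at lag 5 indicates a seasonal period of 5.

5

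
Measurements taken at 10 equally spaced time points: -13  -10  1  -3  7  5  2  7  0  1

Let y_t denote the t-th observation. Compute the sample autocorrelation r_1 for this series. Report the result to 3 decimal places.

0.388

Mean ȳ = (-13 − 10 + 1 − 3 + 7 + 5 + 2 + 7 + 0 + 1)/10 = -0.3000
Numerator Σ_{t=1}^{9}(y_t−ȳ)(y_{t+1}−ȳ) = 157.6100
Denominator Σ(y_t−ȳ)² = 406.1000
r_1 = 157.6100 / 406.1000 = 0.388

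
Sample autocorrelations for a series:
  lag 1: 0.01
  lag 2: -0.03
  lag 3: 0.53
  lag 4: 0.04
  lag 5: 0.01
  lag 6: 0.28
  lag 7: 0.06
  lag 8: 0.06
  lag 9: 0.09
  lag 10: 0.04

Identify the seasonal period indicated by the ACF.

The largest autocorrelation is r_3 = 0.53, with a weaker echo at lag 6 (0.28); the remaining lags stay at or below 0.09.
The dominant spike at lag 3 indicates a seasonal period of 3.

3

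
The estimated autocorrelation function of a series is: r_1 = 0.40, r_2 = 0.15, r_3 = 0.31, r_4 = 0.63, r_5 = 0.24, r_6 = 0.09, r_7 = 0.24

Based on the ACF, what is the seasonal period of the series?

4

The largest autocorrelation is r_4 = 0.63; the remaining lags stay at or below 0.40. The elevated value at lag 1 (0.40), dropping to 0.15 at lag 2, reflects decaying short-term dependence rather than seasonality.
The dominant spike at lag 4 indicates a seasonal period of 4.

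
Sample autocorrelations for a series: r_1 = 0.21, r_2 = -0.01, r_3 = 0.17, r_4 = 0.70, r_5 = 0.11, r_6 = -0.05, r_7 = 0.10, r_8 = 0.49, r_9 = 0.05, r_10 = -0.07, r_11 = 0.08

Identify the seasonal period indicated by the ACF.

The largest autocorrelation is r_4 = 0.70, with a weaker echo at lag 8 (0.49); the remaining lags stay at or below 0.21.
The dominant spike at lag 4 indicates a seasonal period of 4.

4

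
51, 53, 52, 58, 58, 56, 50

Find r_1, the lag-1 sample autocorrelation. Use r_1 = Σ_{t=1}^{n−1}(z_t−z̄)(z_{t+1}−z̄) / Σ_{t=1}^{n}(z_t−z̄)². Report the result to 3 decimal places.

Mean z̄ = (51 + 53 + 52 + 58 + 58 + 56 + 50)/7 = 54.0000
Deviations from mean: -3.0000, -1.0000, -2.0000, 4.0000, 4.0000, 2.0000, -4.0000
Σ(z_t−z̄)(z_{t+1}−z̄) = (3.0000) + (2.0000) + (-8.0000) + (16.0000) + (8.0000) + (-8.0000) = 13.0000
Denominator Σ(z_t−z̄)² = 66.0000
r_1 = 13.0000 / 66.0000 = 0.197

0.197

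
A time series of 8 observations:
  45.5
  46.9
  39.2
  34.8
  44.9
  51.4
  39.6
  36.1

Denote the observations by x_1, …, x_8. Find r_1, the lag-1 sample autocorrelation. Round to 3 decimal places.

Mean x̄ = (45.5 + 46.9 + 39.2 + 34.8 + 44.9 + 51.4 + 39.6 + 36.1)/8 = 42.3000
Σ(x_t−x̄)(x_{t+1}−x̄) = (14.7200) + (-14.2600) + (23.2500) + (-19.5000) + (23.6600) + (-24.5700) + (16.7400) = 20.0400
Denominator Σ(x_t−x̄)² = 232.5600
r_1 = 20.0400 / 232.5600 = 0.086

0.086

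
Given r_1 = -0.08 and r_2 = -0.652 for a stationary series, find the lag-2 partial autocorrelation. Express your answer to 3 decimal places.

φ_{22} = (r_2 − r_1²) / (1 − r_1²)
r_1² = (-0.08)² = 0.0064
Numerator = -0.652 − 0.0064 = -0.6584; denominator = 1 − 0.0064 = 0.9936
φ_{22} = -0.6584 / 0.9936 = -0.663

-0.663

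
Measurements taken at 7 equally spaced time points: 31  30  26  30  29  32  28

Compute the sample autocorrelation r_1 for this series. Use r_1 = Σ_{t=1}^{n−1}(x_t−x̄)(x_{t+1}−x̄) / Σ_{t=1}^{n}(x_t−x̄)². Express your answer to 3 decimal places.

Mean x̄ = (31 + 30 + 26 + 30 + 29 + 32 + 28)/7 = 29.4286
Deviations from mean: 1.5714, 0.5714, -3.4286, 0.5714, -0.4286, 2.5714, -1.4286
Numerator Σ_{t=1}^{6}(x_t−x̄)(x_{t+1}−x̄) = -8.0408
Denominator Σ(x_t−x̄)² = 23.7143
r_1 = -8.0408 / 23.7143 = -0.339

-0.339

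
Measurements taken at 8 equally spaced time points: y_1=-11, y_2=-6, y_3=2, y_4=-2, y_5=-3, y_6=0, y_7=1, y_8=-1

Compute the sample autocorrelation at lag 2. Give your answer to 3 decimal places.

-0.310

Mean ȳ = (-11 − 6 + 2 − 2 − 3 + 0 + 1 − 1)/8 = -2.5000
Deviations from mean: -8.5000, -3.5000, 4.5000, 0.5000, -0.5000, 2.5000, 3.5000, 1.5000
Σ(y_t−ȳ)(y_{t+2}−ȳ) = (-38.2500) + (-1.7500) + (-2.2500) + (1.2500) + (-1.7500) + (3.7500) = -39.0000
Denominator Σ(y_t−ȳ)² = 126.0000
r_2 = -39.0000 / 126.0000 = -0.310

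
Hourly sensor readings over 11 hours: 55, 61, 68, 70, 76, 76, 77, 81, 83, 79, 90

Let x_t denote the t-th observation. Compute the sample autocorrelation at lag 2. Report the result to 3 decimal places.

0.366

Mean x̄ = (55 + 61 + 68 + 70 + 76 + 76 + 77 + 81 + 83 + 79 + 90)/11 = 74.1818
Numerator Σ_{t=1}^{9}(x_t−x̄)(x_{t+2}−x̄) = 369.5702
Denominator Σ(x_t−x̄)² = 1009.6364
r_2 = 369.5702 / 1009.6364 = 0.366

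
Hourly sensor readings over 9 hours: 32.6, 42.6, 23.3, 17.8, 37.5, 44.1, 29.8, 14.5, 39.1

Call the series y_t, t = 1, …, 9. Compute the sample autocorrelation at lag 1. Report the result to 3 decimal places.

-0.106

Mean ȳ = (32.6 + 42.6 + 23.3 + 17.8 + 37.5 + 44.1 + 29.8 + 14.5 + 39.1)/9 = 31.2556
Numerator Σ_{t=1}^{8}(y_t−ȳ)(y_{t+1}−ȳ) = -97.5142
Denominator Σ(y_t−ȳ)² = 923.2222
r_1 = -97.5142 / 923.2222 = -0.106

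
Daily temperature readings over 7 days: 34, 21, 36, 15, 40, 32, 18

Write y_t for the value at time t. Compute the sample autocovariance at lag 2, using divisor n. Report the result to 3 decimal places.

9.000

Mean ȳ = (34 + 21 + 36 + 15 + 40 + 32 + 18)/7 = 28.0000
Σ_{t=1}^{5}(y_t−ȳ)(y_{t+2}−ȳ) = 63.0000
γ_2 = 63.0000 / 7 = 9.000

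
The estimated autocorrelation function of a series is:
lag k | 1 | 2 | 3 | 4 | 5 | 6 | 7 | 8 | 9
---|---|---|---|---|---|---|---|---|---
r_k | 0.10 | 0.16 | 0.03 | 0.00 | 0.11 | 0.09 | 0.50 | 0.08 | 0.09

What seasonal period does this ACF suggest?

The largest autocorrelation is r_7 = 0.50; the remaining lags stay at or below 0.16.
The dominant spike at lag 7 indicates a seasonal period of 7.

7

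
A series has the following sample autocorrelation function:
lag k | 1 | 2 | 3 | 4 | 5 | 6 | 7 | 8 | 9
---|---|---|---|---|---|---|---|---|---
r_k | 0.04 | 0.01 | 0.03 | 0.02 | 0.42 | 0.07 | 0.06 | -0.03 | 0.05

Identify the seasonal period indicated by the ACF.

The largest autocorrelation is r_5 = 0.42; the remaining lags stay at or below 0.07.
The dominant spike at lag 5 indicates a seasonal period of 5.

5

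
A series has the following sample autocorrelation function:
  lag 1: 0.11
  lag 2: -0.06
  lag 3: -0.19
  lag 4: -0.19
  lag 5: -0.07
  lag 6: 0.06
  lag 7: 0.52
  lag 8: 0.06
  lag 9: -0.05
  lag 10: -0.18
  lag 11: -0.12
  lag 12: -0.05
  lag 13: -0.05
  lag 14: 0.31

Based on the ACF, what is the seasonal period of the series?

7

The largest autocorrelation is r_7 = 0.52, with a weaker echo at lag 14 (0.31); the remaining lags stay at or below 0.11.
The dominant spike at lag 7 indicates a seasonal period of 7.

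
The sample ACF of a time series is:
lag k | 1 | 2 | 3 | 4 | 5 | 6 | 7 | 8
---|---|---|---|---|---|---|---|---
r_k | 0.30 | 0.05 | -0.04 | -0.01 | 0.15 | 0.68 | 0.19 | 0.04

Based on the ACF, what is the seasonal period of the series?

The largest autocorrelation is r_6 = 0.68; the remaining lags stay at or below 0.30. The elevated value at lag 1 (0.30), dropping to 0.05 at lag 2, reflects decaying short-term dependence rather than seasonality.
The dominant spike at lag 6 indicates a seasonal period of 6.

6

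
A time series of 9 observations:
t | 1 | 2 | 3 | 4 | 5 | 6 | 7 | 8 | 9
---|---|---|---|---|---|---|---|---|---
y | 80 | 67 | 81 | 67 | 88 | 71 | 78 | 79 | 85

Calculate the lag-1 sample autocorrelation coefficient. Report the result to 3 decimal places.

Mean ȳ = (80 + 67 + 81 + 67 + 88 + 71 + 78 + 79 + 85)/9 = 77.3333
Numerator Σ_{t=1}^{8}(y_t−ȳ)(y_{t+1}−ȳ) = -271.4444
Denominator Σ(y_t−ȳ)² = 450.0000
r_1 = -271.4444 / 450.0000 = -0.603

-0.603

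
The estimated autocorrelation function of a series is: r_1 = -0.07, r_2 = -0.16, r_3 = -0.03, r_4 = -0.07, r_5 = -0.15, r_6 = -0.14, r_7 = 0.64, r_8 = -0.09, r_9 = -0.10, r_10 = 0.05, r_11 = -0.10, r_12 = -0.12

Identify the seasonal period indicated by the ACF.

The largest autocorrelation is r_7 = 0.64; the remaining lags stay at or below 0.05.
The dominant spike at lag 7 indicates a seasonal period of 7.

7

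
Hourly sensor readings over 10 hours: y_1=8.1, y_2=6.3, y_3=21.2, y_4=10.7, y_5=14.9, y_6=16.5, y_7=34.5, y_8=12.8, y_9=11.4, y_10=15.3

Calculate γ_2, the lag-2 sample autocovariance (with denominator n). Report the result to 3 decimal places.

Mean ȳ = (8.1 + 6.3 + 21.2 + 10.7 + 14.9 + 16.5 + 34.5 + 12.8 + 11.4 + 15.3)/10 = 15.1700
Σ_{t=1}^{8}(y_t−ȳ)(y_{t+2}−ȳ) = -92.1098
γ_2 = -92.1098 / 10 = -9.211

-9.211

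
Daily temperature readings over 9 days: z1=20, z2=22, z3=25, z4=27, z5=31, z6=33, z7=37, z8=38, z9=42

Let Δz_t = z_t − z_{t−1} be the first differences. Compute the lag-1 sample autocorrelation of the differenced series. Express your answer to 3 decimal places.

-0.796

First differences Δz: 2, 3, 2, 4, 2, 4, 1, 4
Mean of differences = 2.7500
Numerator Σ(Δz_t−Δz̄)(Δz_{t+1}−Δz̄) = -7.5625
Denominator Σ(Δz_t−Δz̄)² = 9.5000
r_1(Δz) = -7.5625 / 9.5000 = -0.796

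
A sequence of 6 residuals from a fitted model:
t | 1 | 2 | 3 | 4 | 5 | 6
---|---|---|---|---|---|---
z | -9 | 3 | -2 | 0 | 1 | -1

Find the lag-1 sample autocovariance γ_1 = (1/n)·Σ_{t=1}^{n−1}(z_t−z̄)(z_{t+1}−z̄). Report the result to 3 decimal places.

-5.519

Mean z̄ = (-9 + 3 − 2 + 0 + 1 − 1)/6 = -1.3333
Σ_{t=1}^{5}(z_t−z̄)(z_{t+1}−z̄) = -33.1111
γ_1 = -33.1111 / 6 = -5.519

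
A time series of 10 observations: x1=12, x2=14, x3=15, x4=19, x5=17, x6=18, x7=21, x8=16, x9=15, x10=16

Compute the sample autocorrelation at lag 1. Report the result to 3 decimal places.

0.330

Mean x̄ = (12 + 14 + 15 + 19 + 17 + 18 + 21 + 16 + 15 + 16)/10 = 16.3000
Numerator Σ_{t=1}^{9}(x_t−x̄)(x_{t+1}−x̄) = 19.8100
Denominator Σ(x_t−x̄)² = 60.1000
r_1 = 19.8100 / 60.1000 = 0.330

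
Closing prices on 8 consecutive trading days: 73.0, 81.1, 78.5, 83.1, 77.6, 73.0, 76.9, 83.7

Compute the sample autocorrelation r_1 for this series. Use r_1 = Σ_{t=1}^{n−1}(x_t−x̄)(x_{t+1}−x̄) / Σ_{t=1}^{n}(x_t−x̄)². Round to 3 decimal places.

Mean x̄ = (73.0 + 81.1 + 78.5 + 83.1 + 77.6 + 73.0 + 76.9 + 83.7)/8 = 78.3625
Deviations from mean: -5.3625, 2.7375, 0.1375, 4.7375, -0.7625, -5.3625, -1.4625, 5.3375
Numerator Σ_{t=1}^{7}(x_t−x̄)(x_{t+1}−x̄) = -13.1389
Denominator Σ(x_t−x̄)² = 118.6788
r_1 = -13.1389 / 118.6788 = -0.111

-0.111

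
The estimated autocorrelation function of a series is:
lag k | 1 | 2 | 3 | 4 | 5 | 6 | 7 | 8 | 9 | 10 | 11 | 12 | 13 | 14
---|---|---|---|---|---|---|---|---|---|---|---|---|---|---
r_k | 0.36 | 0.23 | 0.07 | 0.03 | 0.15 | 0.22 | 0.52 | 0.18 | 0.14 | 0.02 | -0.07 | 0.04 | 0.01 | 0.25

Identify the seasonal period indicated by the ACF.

The largest autocorrelation is r_7 = 0.52; the remaining lags stay at or below 0.36. The elevated value at lag 1 (0.36), dropping to 0.23 at lag 2, reflects decaying short-term dependence rather than seasonality.
The dominant spike at lag 7 indicates a seasonal period of 7.

7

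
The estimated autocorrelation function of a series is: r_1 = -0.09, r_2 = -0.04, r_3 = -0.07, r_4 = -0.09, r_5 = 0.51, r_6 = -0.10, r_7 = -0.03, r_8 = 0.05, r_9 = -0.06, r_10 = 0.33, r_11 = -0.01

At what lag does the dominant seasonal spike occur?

5

The largest autocorrelation is r_5 = 0.51, with a weaker echo at lag 10 (0.33); the remaining lags stay at or below 0.05.
The dominant spike at lag 5 indicates a seasonal period of 5.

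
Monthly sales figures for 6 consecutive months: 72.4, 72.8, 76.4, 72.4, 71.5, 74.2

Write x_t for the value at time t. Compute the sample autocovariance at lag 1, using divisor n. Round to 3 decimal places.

Mean x̄ = (72.4 + 72.8 + 76.4 + 72.4 + 71.5 + 74.2)/6 = 73.2833
Deviations: -0.8833, -0.4833, 3.1167, -0.8833, -1.7833, 0.9167
Σ_{t=1}^{5}(x_t−x̄)(x_{t+1}−x̄) = -3.8919
γ_1 = -3.8919 / 6 = -0.649

-0.649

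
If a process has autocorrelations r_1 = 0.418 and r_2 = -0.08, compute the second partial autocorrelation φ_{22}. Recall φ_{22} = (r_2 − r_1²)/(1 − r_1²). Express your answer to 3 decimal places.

φ_{22} = (r_2 − r_1²) / (1 − r_1²)
r_1² = (0.418)² = 0.174724
Numerator = -0.08 − 0.1747 = -0.2547; denominator = 1 − 0.1747 = 0.8253
φ_{22} = -0.2547 / 0.8253 = -0.309

-0.309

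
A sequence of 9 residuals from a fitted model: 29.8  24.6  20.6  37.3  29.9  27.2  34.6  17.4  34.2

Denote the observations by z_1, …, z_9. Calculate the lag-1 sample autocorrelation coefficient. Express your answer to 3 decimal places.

-0.490

Mean z̄ = (29.8 + 24.6 + 20.6 + 37.3 + 29.9 + 27.2 + 34.6 + 17.4 + 34.2)/9 = 28.4000
Numerator Σ_{t=1}^{8}(z_t−z̄)(z_{t+1}−z̄) = -172.9900
Denominator Σ(z_t−z̄)² = 353.2200
r_1 = -172.9900 / 353.2200 = -0.490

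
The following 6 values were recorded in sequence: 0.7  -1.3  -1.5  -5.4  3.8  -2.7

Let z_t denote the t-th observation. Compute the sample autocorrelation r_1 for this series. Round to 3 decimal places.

Mean z̄ = (0.7 − 1.3 − 1.5 − 5.4 + 3.8 − 2.7)/6 = -1.0667
Deviations from mean: 1.7667, -0.2333, -0.4333, -4.3333, 4.8667, -1.6333
Σ(z_t−z̄)(z_{t+1}−z̄) = (-0.4122) + (0.1011) + (1.8778) + (-21.0889) + (-7.9489) = -27.4711
Denominator Σ(z_t−z̄)² = 48.4933
r_1 = -27.4711 / 48.4933 = -0.566

-0.566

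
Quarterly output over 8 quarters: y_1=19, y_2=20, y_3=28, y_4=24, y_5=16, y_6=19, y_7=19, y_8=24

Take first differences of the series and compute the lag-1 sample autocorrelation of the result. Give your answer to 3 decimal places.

First differences Δy: 1, 8, -4, -8, 3, 0, 5
Mean of differences = 0.7143
Numerator Σ(Δy_t−Δȳ)(Δy_{t+1}−Δȳ) = -15.7959
Denominator Σ(Δy_t−Δȳ)² = 175.4286
r_1(Δy) = -15.7959 / 175.4286 = -0.090

-0.090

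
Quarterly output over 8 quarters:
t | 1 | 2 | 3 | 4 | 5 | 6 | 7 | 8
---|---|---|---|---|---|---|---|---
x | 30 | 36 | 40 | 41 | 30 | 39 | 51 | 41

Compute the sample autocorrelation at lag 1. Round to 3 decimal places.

Mean x̄ = (30 + 36 + 40 + 41 + 30 + 39 + 51 + 41)/8 = 38.5000
Deviations from mean: -8.5000, -2.5000, 1.5000, 2.5000, -8.5000, 0.5000, 12.5000, 2.5000
Numerator Σ_{t=1}^{7}(x_t−x̄)(x_{t+1}−x̄) = 33.2500
Denominator Σ(x_t−x̄)² = 322.0000
r_1 = 33.2500 / 322.0000 = 0.103

0.103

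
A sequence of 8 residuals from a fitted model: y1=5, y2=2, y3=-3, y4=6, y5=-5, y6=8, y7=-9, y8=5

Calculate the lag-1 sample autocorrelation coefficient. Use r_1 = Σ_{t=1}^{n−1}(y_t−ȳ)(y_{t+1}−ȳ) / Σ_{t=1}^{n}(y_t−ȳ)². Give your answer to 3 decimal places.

-0.777

Mean ȳ = (5 + 2 − 3 + 6 − 5 + 8 − 9 + 5)/8 = 1.1250
Numerator Σ_{t=1}^{7}(y_t−ȳ)(y_{t+1}−ȳ) = -201.1406
Denominator Σ(y_t−ȳ)² = 258.8750
r_1 = -201.1406 / 258.8750 = -0.777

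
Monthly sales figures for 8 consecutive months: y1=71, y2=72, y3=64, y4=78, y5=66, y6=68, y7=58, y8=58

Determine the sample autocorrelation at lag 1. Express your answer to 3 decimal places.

0.097

Mean ȳ = (71 + 72 + 64 + 78 + 66 + 68 + 58 + 58)/8 = 66.8750
Deviations from mean: 4.1250, 5.1250, -2.8750, 11.1250, -0.8750, 1.1250, -8.8750, -8.8750
Σ(y_t−ȳ)(y_{t+1}−ȳ) = (21.1406) + (-14.7344) + (-31.9844) + (-9.7344) + (-0.9844) + (-9.9844) + (78.7656) = 32.4844
Denominator Σ(y_t−ȳ)² = 334.8750
r_1 = 32.4844 / 334.8750 = 0.097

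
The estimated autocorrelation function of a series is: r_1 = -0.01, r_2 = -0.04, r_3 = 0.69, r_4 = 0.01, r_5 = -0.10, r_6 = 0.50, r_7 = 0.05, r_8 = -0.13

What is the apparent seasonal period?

The largest autocorrelation is r_3 = 0.69, with a weaker echo at lag 6 (0.50); the remaining lags stay at or below 0.05.
The dominant spike at lag 3 indicates a seasonal period of 3.

3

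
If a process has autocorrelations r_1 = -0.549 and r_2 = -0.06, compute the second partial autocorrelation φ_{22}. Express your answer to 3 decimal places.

φ_{22} = (r_2 − r_1²) / (1 − r_1²)
r_1² = (-0.549)² = 0.301401
Numerator = -0.06 − 0.3014 = -0.3614; denominator = 1 − 0.3014 = 0.6986
φ_{22} = -0.3614 / 0.6986 = -0.517

-0.517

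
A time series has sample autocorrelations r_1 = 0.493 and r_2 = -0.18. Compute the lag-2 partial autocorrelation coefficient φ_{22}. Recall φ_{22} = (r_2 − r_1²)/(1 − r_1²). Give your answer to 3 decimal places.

-0.559

φ_{22} = (r_2 − r_1²) / (1 − r_1²)
r_1² = (0.493)² = 0.243049
Numerator = -0.18 − 0.2430 = -0.4230; denominator = 1 − 0.2430 = 0.7570
φ_{22} = -0.4230 / 0.7570 = -0.559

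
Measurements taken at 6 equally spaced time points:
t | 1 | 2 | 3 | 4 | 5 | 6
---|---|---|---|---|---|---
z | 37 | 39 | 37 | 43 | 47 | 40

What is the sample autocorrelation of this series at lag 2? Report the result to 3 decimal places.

Mean z̄ = (37 + 39 + 37 + 43 + 47 + 40)/6 = 40.5000
Deviations from mean: -3.5000, -1.5000, -3.5000, 2.5000, 6.5000, -0.5000
Numerator Σ_{t=1}^{4}(z_t−z̄)(z_{t+2}−z̄) = -15.5000
Denominator Σ(z_t−z̄)² = 75.5000
r_2 = -15.5000 / 75.5000 = -0.205

-0.205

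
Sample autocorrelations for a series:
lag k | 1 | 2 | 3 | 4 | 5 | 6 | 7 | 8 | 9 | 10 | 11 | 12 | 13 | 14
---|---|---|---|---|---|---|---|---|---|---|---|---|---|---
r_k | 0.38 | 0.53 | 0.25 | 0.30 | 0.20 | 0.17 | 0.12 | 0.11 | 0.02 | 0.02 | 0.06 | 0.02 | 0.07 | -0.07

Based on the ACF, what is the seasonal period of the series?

2

The largest autocorrelation is r_2 = 0.53; the remaining lags stay at or below 0.38.
The dominant spike at lag 2 indicates a seasonal period of 2.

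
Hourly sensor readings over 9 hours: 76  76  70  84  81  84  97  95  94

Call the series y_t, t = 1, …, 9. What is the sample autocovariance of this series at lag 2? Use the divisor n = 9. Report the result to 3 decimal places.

27.269

Mean ȳ = (76 + 76 + 70 + 84 + 81 + 84 + 97 + 95 + 94)/9 = 84.1111
Σ_{t=1}^{7}(y_t−ȳ)(y_{t+2}−ȳ) = 245.4198
γ_2 = 245.4198 / 9 = 27.269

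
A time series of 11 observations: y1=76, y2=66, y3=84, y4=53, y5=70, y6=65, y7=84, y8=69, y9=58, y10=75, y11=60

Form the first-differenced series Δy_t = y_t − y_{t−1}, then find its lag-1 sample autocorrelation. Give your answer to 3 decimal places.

-0.689

First differences Δy: -10, 18, -31, 17, -5, 19, -15, -11, 17, -15
Mean of differences = -1.6000
Numerator Σ(Δy_t−Δȳ)(Δy_{t+1}−Δȳ) = -1995.1600
Denominator Σ(Δy_t−Δȳ)² = 2894.4000
r_1(Δy) = -1995.1600 / 2894.4000 = -0.689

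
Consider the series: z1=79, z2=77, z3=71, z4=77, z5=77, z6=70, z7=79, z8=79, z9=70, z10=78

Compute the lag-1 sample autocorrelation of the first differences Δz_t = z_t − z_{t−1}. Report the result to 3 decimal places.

-0.455

First differences Δz: -2, -6, 6, 0, -7, 9, 0, -9, 8
Mean of differences = -0.1111
Numerator Σ(Δz_t−Δz̄)(Δz_{t+1}−Δz̄) = -159.7901
Denominator Σ(Δz_t−Δz̄)² = 350.8889
r_1(Δz) = -159.7901 / 350.8889 = -0.455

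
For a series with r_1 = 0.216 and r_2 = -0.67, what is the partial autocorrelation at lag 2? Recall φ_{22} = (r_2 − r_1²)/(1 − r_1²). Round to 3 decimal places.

φ_{22} = (r_2 − r_1²) / (1 − r_1²)
r_1² = (0.216)² = 0.046656
Numerator = -0.67 − 0.0467 = -0.7167; denominator = 1 − 0.0467 = 0.9533
φ_{22} = -0.7167 / 0.9533 = -0.752

-0.752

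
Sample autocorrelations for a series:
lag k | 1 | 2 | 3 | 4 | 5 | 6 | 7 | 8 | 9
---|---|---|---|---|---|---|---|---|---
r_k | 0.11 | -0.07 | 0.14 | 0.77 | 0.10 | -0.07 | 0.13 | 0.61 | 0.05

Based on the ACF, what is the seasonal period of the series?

The largest autocorrelation is r_4 = 0.77, with a weaker echo at lag 8 (0.61); the remaining lags stay at or below 0.14.
The dominant spike at lag 4 indicates a seasonal period of 4.

4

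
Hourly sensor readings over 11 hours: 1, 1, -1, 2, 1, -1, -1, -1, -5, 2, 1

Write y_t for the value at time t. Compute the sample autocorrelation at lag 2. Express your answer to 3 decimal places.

-0.112

Mean ȳ = (1 + 1 − 1 + 2 + 1 − 1 − 1 − 1 − 5 + 2 + 1)/11 = -0.0909
Numerator Σ_{t=1}^{9}(y_t−ȳ)(y_{t+2}−ȳ) = -4.5620
Denominator Σ(y_t−ȳ)² = 40.9091
r_2 = -4.5620 / 40.9091 = -0.112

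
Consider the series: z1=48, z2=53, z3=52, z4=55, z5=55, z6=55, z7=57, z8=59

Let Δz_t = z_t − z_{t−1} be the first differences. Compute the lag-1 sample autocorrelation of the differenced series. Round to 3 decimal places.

-0.496

First differences Δz: 5, -1, 3, 0, 0, 2, 2
Mean of differences = 1.5714
Numerator Σ(Δz_t−Δz̄)(Δz_{t+1}−Δz̄) = -12.7551
Denominator Σ(Δz_t−Δz̄)² = 25.7143
r_1(Δz) = -12.7551 / 25.7143 = -0.496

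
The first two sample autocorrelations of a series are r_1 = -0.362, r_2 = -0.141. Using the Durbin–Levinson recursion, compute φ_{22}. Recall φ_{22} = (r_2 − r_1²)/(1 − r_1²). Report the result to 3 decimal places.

-0.313

φ_{22} = (r_2 − r_1²) / (1 − r_1²)
r_1² = (-0.362)² = 0.131044
Numerator = -0.141 − 0.1310 = -0.2720; denominator = 1 − 0.1310 = 0.8690
φ_{22} = -0.2720 / 0.8690 = -0.313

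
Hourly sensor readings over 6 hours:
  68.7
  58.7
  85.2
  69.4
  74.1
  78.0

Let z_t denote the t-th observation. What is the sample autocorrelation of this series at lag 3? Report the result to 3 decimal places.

0.146

Mean z̄ = (68.7 + 58.7 + 85.2 + 69.4 + 74.1 + 78.0)/6 = 72.3500
Deviations from mean: -3.6500, -13.6500, 12.8500, -2.9500, 1.7500, 5.6500
Σ(z_t−z̄)(z_{t+3}−z̄) = (10.7675) + (-23.8875) + (72.6025) = 59.4825
Denominator Σ(z_t−z̄)² = 408.4550
r_3 = 59.4825 / 408.4550 = 0.146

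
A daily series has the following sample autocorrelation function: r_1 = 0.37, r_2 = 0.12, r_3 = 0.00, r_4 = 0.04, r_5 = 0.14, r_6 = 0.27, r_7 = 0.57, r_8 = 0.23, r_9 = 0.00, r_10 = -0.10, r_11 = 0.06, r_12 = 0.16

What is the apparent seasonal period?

The largest autocorrelation is r_7 = 0.57; the remaining lags stay at or below 0.37. The elevated value at lag 1 (0.37), dropping to 0.12 at lag 2, reflects decaying short-term dependence rather than seasonality.
The dominant spike at lag 7 indicates a seasonal period of 7.

7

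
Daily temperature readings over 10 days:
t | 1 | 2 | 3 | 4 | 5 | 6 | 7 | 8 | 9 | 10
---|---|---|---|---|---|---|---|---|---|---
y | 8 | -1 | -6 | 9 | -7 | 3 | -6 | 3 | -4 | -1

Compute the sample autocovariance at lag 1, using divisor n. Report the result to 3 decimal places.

Mean ȳ = (8 − 1 − 6 + 9 − 7 + 3 − 6 + 3 − 4 − 1)/10 = -0.2000
Σ_{t=1}^{9}(y_t−ȳ)(y_{t+1}−ȳ) = -185.8400
γ_1 = -185.8400 / 10 = -18.584

-18.584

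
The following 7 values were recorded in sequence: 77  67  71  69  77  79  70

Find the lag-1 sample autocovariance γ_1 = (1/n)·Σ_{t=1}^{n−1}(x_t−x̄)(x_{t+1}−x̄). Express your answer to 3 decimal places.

-2.044

Mean x̄ = (77 + 67 + 71 + 69 + 77 + 79 + 70)/7 = 72.8571
Σ_{t=1}^{6}(x_t−x̄)(x_{t+1}−x̄) = -14.3061
γ_1 = -14.3061 / 7 = -2.044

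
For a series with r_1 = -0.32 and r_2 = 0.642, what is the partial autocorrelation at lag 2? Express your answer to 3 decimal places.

φ_{22} = (r_2 − r_1²) / (1 − r_1²)
r_1² = (-0.32)² = 0.1024
Numerator = 0.642 − 0.1024 = 0.5396; denominator = 1 − 0.1024 = 0.8976
φ_{22} = 0.5396 / 0.8976 = 0.601

0.601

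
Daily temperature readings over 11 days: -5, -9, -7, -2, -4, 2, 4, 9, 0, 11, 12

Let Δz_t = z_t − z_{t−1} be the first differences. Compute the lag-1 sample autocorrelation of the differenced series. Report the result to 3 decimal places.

-0.583

First differences Δz: -4, 2, 5, -2, 6, 2, 5, -9, 11, 1
Mean of differences = 1.7000
Numerator Σ(Δz_t−Δz̄)(Δz_{t+1}−Δz̄) = -167.8900
Denominator Σ(Δz_t−Δz̄)² = 288.1000
r_1(Δz) = -167.8900 / 288.1000 = -0.583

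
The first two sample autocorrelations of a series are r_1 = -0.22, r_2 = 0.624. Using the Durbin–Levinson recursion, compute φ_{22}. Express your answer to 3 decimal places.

φ_{22} = (r_2 − r_1²) / (1 − r_1²)
r_1² = (-0.22)² = 0.0484
Numerator = 0.624 − 0.0484 = 0.5756; denominator = 1 − 0.0484 = 0.9516
φ_{22} = 0.5756 / 0.9516 = 0.605

0.605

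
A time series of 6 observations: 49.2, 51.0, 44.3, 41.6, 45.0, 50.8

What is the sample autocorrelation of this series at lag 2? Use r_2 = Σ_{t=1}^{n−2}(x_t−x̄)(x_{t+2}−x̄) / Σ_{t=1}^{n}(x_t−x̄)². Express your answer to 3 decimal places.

-0.565

Mean x̄ = (49.2 + 51.0 + 44.3 + 41.6 + 45.0 + 50.8)/6 = 46.9833
Deviations from mean: 2.2167, 4.0167, -2.6833, -5.3833, -1.9833, 3.8167
Σ(x_t−x̄)(x_{t+2}−x̄) = (-5.9481) + (-21.6231) + (5.3219) + (-20.5464) = -42.7956
Denominator Σ(x_t−x̄)² = 75.7283
r_2 = -42.7956 / 75.7283 = -0.565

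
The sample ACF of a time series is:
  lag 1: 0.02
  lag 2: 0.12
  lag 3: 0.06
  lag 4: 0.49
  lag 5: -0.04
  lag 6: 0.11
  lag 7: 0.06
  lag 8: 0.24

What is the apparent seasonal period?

The largest autocorrelation is r_4 = 0.49, with a weaker echo at lag 8 (0.24); the remaining lags stay at or below 0.12.
The dominant spike at lag 4 indicates a seasonal period of 4.

4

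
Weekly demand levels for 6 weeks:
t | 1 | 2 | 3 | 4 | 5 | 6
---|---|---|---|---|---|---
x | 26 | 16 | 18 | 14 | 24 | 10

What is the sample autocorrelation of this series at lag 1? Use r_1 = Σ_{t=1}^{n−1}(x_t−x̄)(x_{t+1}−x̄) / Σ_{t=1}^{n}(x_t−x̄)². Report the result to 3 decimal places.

Mean x̄ = (26 + 16 + 18 + 14 + 24 + 10)/6 = 18.0000
Σ(x_t−x̄)(x_{t+1}−x̄) = (-16.0000) + (0.0000) + (0.0000) + (-24.0000) + (-48.0000) = -88.0000
Denominator Σ(x_t−x̄)² = 184.0000
r_1 = -88.0000 / 184.0000 = -0.478

-0.478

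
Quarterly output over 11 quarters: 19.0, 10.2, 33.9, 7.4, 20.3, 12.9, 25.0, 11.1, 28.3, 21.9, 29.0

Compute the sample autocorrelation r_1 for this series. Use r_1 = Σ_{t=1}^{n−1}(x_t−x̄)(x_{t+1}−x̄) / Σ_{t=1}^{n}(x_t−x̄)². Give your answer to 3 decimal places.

-0.567

Mean x̄ = (19.0 + 10.2 + 33.9 + 7.4 + 20.3 + 12.9 + 25.0 + 11.1 + 28.3 + 21.9 + 29.0)/11 = 19.9091
Numerator Σ_{t=1}^{10}(x_t−x̄)(x_{t+1}−x̄) = -429.2964
Denominator Σ(x_t−x̄)² = 757.1291
r_1 = -429.2964 / 757.1291 = -0.567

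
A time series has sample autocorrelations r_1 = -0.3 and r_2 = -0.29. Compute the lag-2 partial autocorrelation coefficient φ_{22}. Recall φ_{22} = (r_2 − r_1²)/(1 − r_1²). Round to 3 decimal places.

φ_{22} = (r_2 − r_1²) / (1 − r_1²)
r_1² = (-0.3)² = 0.09
Numerator = -0.29 − 0.0900 = -0.3800; denominator = 1 − 0.0900 = 0.9100
φ_{22} = -0.3800 / 0.9100 = -0.418

-0.418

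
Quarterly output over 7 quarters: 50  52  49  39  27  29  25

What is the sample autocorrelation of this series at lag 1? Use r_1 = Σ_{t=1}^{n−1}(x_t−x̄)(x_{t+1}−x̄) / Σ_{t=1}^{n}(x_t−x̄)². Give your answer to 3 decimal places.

0.643

Mean x̄ = (50 + 52 + 49 + 39 + 27 + 29 + 25)/7 = 38.7143
Numerator Σ_{t=1}^{6}(x_t−x̄)(x_{t+1}−x̄) = 533.2041
Denominator Σ(x_t−x̄)² = 829.4286
r_1 = 533.2041 / 829.4286 = 0.643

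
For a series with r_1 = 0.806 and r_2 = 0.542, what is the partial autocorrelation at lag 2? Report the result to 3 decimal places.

φ_{22} = (r_2 − r_1²) / (1 − r_1²)
r_1² = (0.806)² = 0.649636
Numerator = 0.542 − 0.6496 = -0.1076; denominator = 1 − 0.6496 = 0.3504
φ_{22} = -0.1076 / 0.3504 = -0.307

-0.307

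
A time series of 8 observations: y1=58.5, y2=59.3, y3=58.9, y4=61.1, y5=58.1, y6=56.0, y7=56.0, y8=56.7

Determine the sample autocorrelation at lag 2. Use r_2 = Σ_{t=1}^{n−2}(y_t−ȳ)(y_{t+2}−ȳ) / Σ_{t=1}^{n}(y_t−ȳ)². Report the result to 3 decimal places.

0.027

Mean ȳ = (58.5 + 59.3 + 58.9 + 61.1 + 58.1 + 56.0 + 56.0 + 56.7)/8 = 58.0750
Deviations from mean: 0.4250, 1.2250, 0.8250, 3.0250, 0.0250, -2.0750, -2.0750, -1.3750
Σ(y_t−ȳ)(y_{t+2}−ȳ) = (0.3506) + (3.7056) + (0.0206) + (-6.2769) + (-0.0519) + (2.8531) = 0.6013
Denominator Σ(y_t−ȳ)² = 22.0150
r_2 = 0.6013 / 22.0150 = 0.027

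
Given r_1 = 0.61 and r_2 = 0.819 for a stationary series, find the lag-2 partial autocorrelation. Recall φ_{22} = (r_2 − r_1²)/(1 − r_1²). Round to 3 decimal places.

0.712

φ_{22} = (r_2 − r_1²) / (1 − r_1²)
r_1² = (0.61)² = 0.3721
Numerator = 0.819 − 0.3721 = 0.4469; denominator = 1 − 0.3721 = 0.6279
φ_{22} = 0.4469 / 0.6279 = 0.712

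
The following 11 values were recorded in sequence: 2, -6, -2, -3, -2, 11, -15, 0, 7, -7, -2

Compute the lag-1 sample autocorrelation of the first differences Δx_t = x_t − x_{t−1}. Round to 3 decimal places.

First differences Δx: -8, 4, -1, 1, 13, -26, 15, 7, -14, 5
Mean of differences = -0.4000
Numerator Σ(Δx_t−Δx̄)(Δx_{t+1}−Δx̄) = -815.5600
Denominator Σ(Δx_t−Δx̄)² = 1420.4000
r_1(Δx) = -815.5600 / 1420.4000 = -0.574

-0.574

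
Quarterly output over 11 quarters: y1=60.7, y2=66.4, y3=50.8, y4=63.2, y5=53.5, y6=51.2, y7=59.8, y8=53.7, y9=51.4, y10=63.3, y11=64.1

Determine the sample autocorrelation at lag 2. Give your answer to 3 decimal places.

Mean ȳ = (60.7 + 66.4 + 50.8 + 63.2 + 53.5 + 51.2 + 59.8 + 53.7 + 51.4 + 63.3 + 64.1)/11 = 58.0091
Numerator Σ_{t=1}^{9}(y_t−ȳ)(y_{t+2}−ȳ) = -32.3065
Denominator Σ(y_t−ȳ)² = 353.8091
r_2 = -32.3065 / 353.8091 = -0.091

-0.091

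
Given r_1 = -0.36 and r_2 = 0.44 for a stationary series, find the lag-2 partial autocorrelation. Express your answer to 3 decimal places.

0.357

φ_{22} = (r_2 − r_1²) / (1 − r_1²)
r_1² = (-0.36)² = 0.1296
Numerator = 0.44 − 0.1296 = 0.3104; denominator = 1 − 0.1296 = 0.8704
φ_{22} = 0.3104 / 0.8704 = 0.357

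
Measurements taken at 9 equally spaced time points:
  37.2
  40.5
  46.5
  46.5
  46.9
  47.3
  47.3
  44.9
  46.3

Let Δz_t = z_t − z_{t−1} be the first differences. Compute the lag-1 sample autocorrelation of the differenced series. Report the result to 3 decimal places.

0.231

First differences Δz: 3.3, 6.0, 0.0, 0.4, 0.4, 0.0, -2.4, 1.4
Mean of differences = 1.1375
Numerator Σ(Δz_t−Δz̄)(Δz_{t+1}−Δz̄) = 10.3011
Denominator Σ(Δz_t−Δz̄)² = 44.5788
r_1(Δz) = 10.3011 / 44.5788 = 0.231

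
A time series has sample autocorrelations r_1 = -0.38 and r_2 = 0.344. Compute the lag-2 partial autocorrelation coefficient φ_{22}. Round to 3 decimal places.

0.233

φ_{22} = (r_2 − r_1²) / (1 − r_1²)
r_1² = (-0.38)² = 0.1444
Numerator = 0.344 − 0.1444 = 0.1996; denominator = 1 − 0.1444 = 0.8556
φ_{22} = 0.1996 / 0.8556 = 0.233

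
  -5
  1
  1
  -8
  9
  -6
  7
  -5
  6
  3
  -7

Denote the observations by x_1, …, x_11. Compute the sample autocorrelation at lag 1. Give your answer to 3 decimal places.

Mean x̄ = (-5 + 1 + 1 − 8 + 9 − 6 + 7 − 5 + 6 + 3 − 7)/11 = -0.3636
Numerator Σ_{t=1}^{10}(x_t−x̄)(x_{t+1}−x̄) = -245.2231
Denominator Σ(x_t−x̄)² = 374.5455
r_1 = -245.2231 / 374.5455 = -0.655

-0.655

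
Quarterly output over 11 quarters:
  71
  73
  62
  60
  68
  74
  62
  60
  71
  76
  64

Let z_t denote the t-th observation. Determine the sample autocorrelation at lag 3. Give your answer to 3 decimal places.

Mean z̄ = (71 + 73 + 62 + 60 + 68 + 74 + 62 + 60 + 71 + 76 + 64)/11 = 67.3636
Numerator Σ_{t=1}^{8}(z_t−z̄)(z_{t+3}−z̄) = -21.3967
Denominator Σ(z_t−z̄)² = 354.5455
r_3 = -21.3967 / 354.5455 = -0.060

-0.060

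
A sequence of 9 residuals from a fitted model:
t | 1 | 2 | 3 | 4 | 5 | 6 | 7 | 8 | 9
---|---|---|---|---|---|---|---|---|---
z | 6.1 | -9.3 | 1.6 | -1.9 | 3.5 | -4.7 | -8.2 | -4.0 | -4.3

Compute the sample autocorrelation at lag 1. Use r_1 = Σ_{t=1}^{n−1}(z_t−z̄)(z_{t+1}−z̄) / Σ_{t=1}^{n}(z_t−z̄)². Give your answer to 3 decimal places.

Mean z̄ = (6.1 − 9.3 + 1.6 − 1.9 + 3.5 − 4.7 − 8.2 − 4.0 − 4.3)/9 = -2.3556
Numerator Σ_{t=1}^{8}(z_t−z̄)(z_{t+1}−z̄) = -68.9364
Denominator Σ(z_t−z̄)² = 216.0022
r_1 = -68.9364 / 216.0022 = -0.319

-0.319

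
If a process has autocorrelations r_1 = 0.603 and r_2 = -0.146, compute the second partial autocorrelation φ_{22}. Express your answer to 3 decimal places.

-0.801

φ_{22} = (r_2 − r_1²) / (1 − r_1²)
r_1² = (0.603)² = 0.363609
Numerator = -0.146 − 0.3636 = -0.5096; denominator = 1 − 0.3636 = 0.6364
φ_{22} = -0.5096 / 0.6364 = -0.801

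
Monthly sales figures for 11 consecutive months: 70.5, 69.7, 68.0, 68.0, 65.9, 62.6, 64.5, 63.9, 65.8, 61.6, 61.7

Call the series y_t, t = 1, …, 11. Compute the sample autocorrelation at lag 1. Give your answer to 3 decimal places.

0.570

Mean ȳ = (70.5 + 69.7 + 68.0 + 68.0 + 65.9 + 62.6 + 64.5 + 63.9 + 65.8 + 61.6 + 61.7)/11 = 65.6545
Numerator Σ_{t=1}^{10}(y_t−ȳ)(y_{t+1}−ȳ) = 55.1588
Denominator Σ(y_t−ȳ)² = 96.7473
r_1 = 55.1588 / 96.7473 = 0.570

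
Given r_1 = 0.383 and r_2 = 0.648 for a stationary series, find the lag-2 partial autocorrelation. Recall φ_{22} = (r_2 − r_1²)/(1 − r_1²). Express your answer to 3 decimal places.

0.587

φ_{22} = (r_2 − r_1²) / (1 − r_1²)
r_1² = (0.383)² = 0.146689
Numerator = 0.648 − 0.1467 = 0.5013; denominator = 1 − 0.1467 = 0.8533
φ_{22} = 0.5013 / 0.8533 = 0.587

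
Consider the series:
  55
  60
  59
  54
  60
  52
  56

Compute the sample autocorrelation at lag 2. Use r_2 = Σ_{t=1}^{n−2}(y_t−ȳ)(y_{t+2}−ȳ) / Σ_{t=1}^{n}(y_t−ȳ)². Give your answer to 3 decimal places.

Mean ȳ = (55 + 60 + 59 + 54 + 60 + 52 + 56)/7 = 56.5714
Deviations from mean: -1.5714, 3.4286, 2.4286, -2.5714, 3.4286, -4.5714, -0.5714
Σ(y_t−ȳ)(y_{t+2}−ȳ) = (-3.8163) + (-8.8163) + (8.3265) + (11.7551) + (-1.9592) = 5.4898
Denominator Σ(y_t−ȳ)² = 59.7143
r_2 = 5.4898 / 59.7143 = 0.092

0.092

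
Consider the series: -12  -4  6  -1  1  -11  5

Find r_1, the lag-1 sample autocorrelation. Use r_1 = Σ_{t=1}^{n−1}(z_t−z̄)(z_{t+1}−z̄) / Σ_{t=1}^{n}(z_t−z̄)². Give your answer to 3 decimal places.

Mean z̄ = (-12 − 4 + 6 − 1 + 1 − 11 + 5)/7 = -2.2857
Deviations from mean: -9.7143, -1.7143, 8.2857, 1.2857, 3.2857, -8.7143, 7.2857
Σ(z_t−z̄)(z_{t+1}−z̄) = (16.6531) + (-14.2041) + (10.6531) + (4.2245) + (-28.6327) + (-63.4898) = -74.7959
Denominator Σ(z_t−z̄)² = 307.4286
r_1 = -74.7959 / 307.4286 = -0.243

-0.243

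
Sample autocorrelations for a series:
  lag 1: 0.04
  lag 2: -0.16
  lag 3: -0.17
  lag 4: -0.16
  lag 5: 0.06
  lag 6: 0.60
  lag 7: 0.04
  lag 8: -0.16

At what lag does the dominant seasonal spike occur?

The largest autocorrelation is r_6 = 0.60; the remaining lags stay at or below 0.06.
The dominant spike at lag 6 indicates a seasonal period of 6.

6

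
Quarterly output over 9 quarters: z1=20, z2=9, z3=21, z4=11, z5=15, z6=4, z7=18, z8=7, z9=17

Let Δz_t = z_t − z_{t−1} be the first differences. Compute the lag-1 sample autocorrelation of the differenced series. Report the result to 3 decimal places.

First differences Δz: -11, 12, -10, 4, -11, 14, -11, 10
Mean of differences = -0.3750
Numerator Σ(Δz_t−Δz̄)(Δz_{t+1}−Δz̄) = -754.8906
Denominator Σ(Δz_t−Δz̄)² = 917.8750
r_1(Δz) = -754.8906 / 917.8750 = -0.822

-0.822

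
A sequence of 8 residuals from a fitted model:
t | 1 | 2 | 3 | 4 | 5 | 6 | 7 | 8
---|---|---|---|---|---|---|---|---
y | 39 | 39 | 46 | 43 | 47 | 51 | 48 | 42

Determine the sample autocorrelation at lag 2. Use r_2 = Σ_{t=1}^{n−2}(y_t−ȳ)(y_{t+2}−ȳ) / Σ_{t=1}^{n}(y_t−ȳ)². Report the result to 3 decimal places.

-0.094

Mean ȳ = (39 + 39 + 46 + 43 + 47 + 51 + 48 + 42)/8 = 44.3750
Numerator Σ_{t=1}^{6}(y_t−ȳ)(y_{t+2}−ȳ) = -12.4063
Denominator Σ(y_t−ȳ)² = 131.8750
r_2 = -12.4063 / 131.8750 = -0.094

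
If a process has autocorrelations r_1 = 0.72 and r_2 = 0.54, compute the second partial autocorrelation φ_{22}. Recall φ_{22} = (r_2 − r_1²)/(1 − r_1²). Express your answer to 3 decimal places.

φ_{22} = (r_2 − r_1²) / (1 − r_1²)
r_1² = (0.72)² = 0.5184
Numerator = 0.54 − 0.5184 = 0.0216; denominator = 1 − 0.5184 = 0.4816
φ_{22} = 0.0216 / 0.4816 = 0.045

0.045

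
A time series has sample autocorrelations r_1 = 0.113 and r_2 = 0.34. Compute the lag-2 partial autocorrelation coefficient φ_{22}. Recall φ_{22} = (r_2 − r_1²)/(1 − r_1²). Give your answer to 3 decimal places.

φ_{22} = (r_2 − r_1²) / (1 − r_1²)
r_1² = (0.113)² = 0.012769
Numerator = 0.34 − 0.0128 = 0.3272; denominator = 1 − 0.0128 = 0.9872
φ_{22} = 0.3272 / 0.9872 = 0.331

0.331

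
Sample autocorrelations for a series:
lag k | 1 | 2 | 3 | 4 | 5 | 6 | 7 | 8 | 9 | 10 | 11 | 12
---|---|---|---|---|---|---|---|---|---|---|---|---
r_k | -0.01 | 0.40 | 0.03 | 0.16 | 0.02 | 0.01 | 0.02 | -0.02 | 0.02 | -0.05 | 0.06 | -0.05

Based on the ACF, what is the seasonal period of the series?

The largest autocorrelation is r_2 = 0.40, with a weaker echo at lag 4 (0.16); the remaining lags stay at or below 0.06.
The dominant spike at lag 2 indicates a seasonal period of 2.

2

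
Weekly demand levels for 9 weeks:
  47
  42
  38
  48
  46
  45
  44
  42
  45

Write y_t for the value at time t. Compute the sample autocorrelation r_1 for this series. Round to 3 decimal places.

-0.129

Mean ȳ = (47 + 42 + 38 + 48 + 46 + 45 + 44 + 42 + 45)/9 = 44.1111
Numerator Σ_{t=1}^{8}(y_t−ȳ)(y_{t+1}−ȳ) = -9.6790
Denominator Σ(y_t−ȳ)² = 74.8889
r_1 = -9.6790 / 74.8889 = -0.129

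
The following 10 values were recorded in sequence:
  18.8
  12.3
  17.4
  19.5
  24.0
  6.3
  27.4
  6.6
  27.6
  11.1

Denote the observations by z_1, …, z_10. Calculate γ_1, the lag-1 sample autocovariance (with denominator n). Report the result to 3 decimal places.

-45.948

Mean z̄ = (18.8 + 12.3 + 17.4 + 19.5 + 24.0 + 6.3 + 27.4 + 6.6 + 27.6 + 11.1)/10 = 17.1000
Σ_{t=1}^{9}(z_t−z̄)(z_{t+1}−z̄) = -459.4800
γ_1 = -459.4800 / 10 = -45.948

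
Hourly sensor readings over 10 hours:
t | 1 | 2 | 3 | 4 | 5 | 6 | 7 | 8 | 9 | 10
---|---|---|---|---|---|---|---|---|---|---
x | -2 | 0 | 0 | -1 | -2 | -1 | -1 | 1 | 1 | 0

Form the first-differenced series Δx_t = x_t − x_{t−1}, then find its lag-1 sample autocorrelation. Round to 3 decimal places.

-0.024

First differences Δx: 2, 0, -1, -1, 1, 0, 2, 0, -1
Mean of differences = 0.2222
Numerator Σ(Δx_t−Δx̄)(Δx_{t+1}−Δx̄) = -0.2716
Denominator Σ(Δx_t−Δx̄)² = 11.5556
r_1(Δx) = -0.2716 / 11.5556 = -0.024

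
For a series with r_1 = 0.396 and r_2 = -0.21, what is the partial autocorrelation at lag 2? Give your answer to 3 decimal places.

φ_{22} = (r_2 − r_1²) / (1 − r_1²)
r_1² = (0.396)² = 0.156816
Numerator = -0.21 − 0.1568 = -0.3668; denominator = 1 − 0.1568 = 0.8432
φ_{22} = -0.3668 / 0.8432 = -0.435

-0.435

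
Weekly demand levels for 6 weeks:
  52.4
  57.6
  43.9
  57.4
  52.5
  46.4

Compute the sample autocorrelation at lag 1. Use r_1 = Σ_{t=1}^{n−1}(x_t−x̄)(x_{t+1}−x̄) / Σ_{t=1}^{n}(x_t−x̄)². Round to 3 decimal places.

Mean x̄ = (52.4 + 57.6 + 43.9 + 57.4 + 52.5 + 46.4)/6 = 51.7000
Deviations from mean: 0.7000, 5.9000, -7.8000, 5.7000, 0.8000, -5.3000
Numerator Σ_{t=1}^{5}(x_t−x̄)(x_{t+1}−x̄) = -86.0300
Denominator Σ(x_t−x̄)² = 157.3600
r_1 = -86.0300 / 157.3600 = -0.547

-0.547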